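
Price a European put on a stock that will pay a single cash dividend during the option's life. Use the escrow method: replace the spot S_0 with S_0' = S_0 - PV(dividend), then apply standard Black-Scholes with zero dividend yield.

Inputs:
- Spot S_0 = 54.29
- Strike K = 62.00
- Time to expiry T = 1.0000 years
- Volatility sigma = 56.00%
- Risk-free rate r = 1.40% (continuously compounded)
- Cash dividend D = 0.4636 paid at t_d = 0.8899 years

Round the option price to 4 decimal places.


Answer: Price = 16.6467

Derivation:
PV(D) = D * exp(-r * t_d) = 0.4636 * 0.98761869 = 0.45786002
S_0' = S_0 - PV(D) = 54.2900 - 0.45786002 = 53.83213998
d1 = (ln(S_0'/K) + (r + sigma^2/2)*T) / (sigma*sqrt(T)) = 0.05274339
d2 = d1 - sigma*sqrt(T) = -0.50725661
exp(-rT) = 0.98609754
N(-d1) = 0.47896818; N(-d2) = 0.69401261
P = K * exp(-rT) * N(-d2) - S_0' * N(-d1) = 62.0000 * 0.98609754 * 0.69401261 - 53.83213998 * 0.47896818 = 16.6467


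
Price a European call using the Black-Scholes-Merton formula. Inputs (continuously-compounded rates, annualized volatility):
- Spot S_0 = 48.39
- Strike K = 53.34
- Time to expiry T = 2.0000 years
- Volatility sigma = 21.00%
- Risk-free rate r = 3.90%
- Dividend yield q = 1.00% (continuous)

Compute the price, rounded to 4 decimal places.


Answer: Price = 4.8085

Derivation:
d1 = (ln(S/K) + (r - q + 0.5*sigma^2) * T) / (sigma * sqrt(T)) = 0.01584816
d2 = d1 - sigma * sqrt(T) = -0.28113669
exp(-rT) = 0.92496443; exp(-qT) = 0.98019867
C = S_0 * exp(-qT) * N(d1) - K * exp(-rT) * N(d2)
N(d1) = 0.50632223; N(d2) = 0.38930278
C = 48.3900 * 0.98019867 * 0.50632223 - 53.3400 * 0.92496443 * 0.38930278 = 4.8085


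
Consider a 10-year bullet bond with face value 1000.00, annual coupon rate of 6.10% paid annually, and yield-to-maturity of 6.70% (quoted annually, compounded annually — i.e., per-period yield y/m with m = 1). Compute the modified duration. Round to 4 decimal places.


Coupon per period c = face * coupon_rate / m = 61.000000
Periods per year m = 1; per-period yield y/m = 0.067000
Number of cashflows N = 10
Cashflows (t years, CF_t, discount factor 1/(1+y/m)^(m*t), PV):
  t = 1.0000: CF_t = 61.000000, DF = 0.937207, PV = 57.169634
  t = 2.0000: CF_t = 61.000000, DF = 0.878357, PV = 53.579789
  t = 3.0000: CF_t = 61.000000, DF = 0.823203, PV = 50.215360
  t = 4.0000: CF_t = 61.000000, DF = 0.771511, PV = 47.062193
  t = 5.0000: CF_t = 61.000000, DF = 0.723066, PV = 44.107022
  t = 6.0000: CF_t = 61.000000, DF = 0.677663, PV = 41.337415
  t = 7.0000: CF_t = 61.000000, DF = 0.635110, PV = 38.741720
  t = 8.0000: CF_t = 61.000000, DF = 0.595230, PV = 36.309016
  t = 9.0000: CF_t = 61.000000, DF = 0.557854, PV = 34.029068
  t = 10.0000: CF_t = 1061.000000, DF = 0.522824, PV = 554.716635
Price P = sum_t PV_t = 957.267852
First compute Macaulay numerator sum_t t * PV_t:
  t * PV_t at t = 1.0000: 57.169634
  t * PV_t at t = 2.0000: 107.159577
  t * PV_t at t = 3.0000: 150.646079
  t * PV_t at t = 4.0000: 188.248771
  t * PV_t at t = 5.0000: 220.535111
  t * PV_t at t = 6.0000: 248.024492
  t * PV_t at t = 7.0000: 271.192041
  t * PV_t at t = 8.0000: 290.472128
  t * PV_t at t = 9.0000: 306.261616
  t * PV_t at t = 10.0000: 5547.166348
Macaulay duration D = 7386.875797 / 957.267852 = 7.716624
Modified duration = D / (1 + y/m) = 7.716624 / (1 + 0.067000) = 7.232075

Answer: Modified duration = 7.2321


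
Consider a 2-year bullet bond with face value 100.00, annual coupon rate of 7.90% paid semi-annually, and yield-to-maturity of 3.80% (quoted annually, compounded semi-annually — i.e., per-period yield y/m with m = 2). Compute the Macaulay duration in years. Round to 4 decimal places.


Coupon per period c = face * coupon_rate / m = 3.950000
Periods per year m = 2; per-period yield y/m = 0.019000
Number of cashflows N = 4
Cashflows (t years, CF_t, discount factor 1/(1+y/m)^(m*t), PV):
  t = 0.5000: CF_t = 3.950000, DF = 0.981354, PV = 3.876349
  t = 1.0000: CF_t = 3.950000, DF = 0.963056, PV = 3.804072
  t = 1.5000: CF_t = 3.950000, DF = 0.945099, PV = 3.733142
  t = 2.0000: CF_t = 103.950000, DF = 0.927477, PV = 96.411260
Price P = sum_t PV_t = 107.824823
Macaulay numerator sum_t t * PV_t:
  t * PV_t at t = 0.5000: 1.938175
  t * PV_t at t = 1.0000: 3.804072
  t * PV_t at t = 1.5000: 5.599713
  t * PV_t at t = 2.0000: 192.822520
Macaulay duration D = (sum_t t * PV_t) / P = 204.164480 / 107.824823 = 1.893483

Answer: Macaulay duration = 1.8935 years


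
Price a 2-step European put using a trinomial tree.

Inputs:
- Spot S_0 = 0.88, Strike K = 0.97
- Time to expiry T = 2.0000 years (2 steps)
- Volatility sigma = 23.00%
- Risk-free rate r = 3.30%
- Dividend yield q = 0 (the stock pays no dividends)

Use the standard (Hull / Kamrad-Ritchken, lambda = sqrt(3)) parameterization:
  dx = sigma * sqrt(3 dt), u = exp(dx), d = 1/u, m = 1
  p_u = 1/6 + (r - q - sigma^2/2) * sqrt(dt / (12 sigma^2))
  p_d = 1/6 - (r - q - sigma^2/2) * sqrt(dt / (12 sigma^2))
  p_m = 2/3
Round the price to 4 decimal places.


dt = T/N = 1.000000; dx = sigma*sqrt(3*dt) = 0.398372
u = exp(dx) = 1.489398; d = 1/u = 0.671412
p_u = 0.174888, p_m = 0.666667, p_d = 0.158446
Discount per step: exp(-r*dt) = 0.967539
Stock lattice S(k, j) with j the centered position index:
  k=0: S(0,+0) = 0.8800
  k=1: S(1,-1) = 0.5908; S(1,+0) = 0.8800; S(1,+1) = 1.3107
  k=2: S(2,-2) = 0.3967; S(2,-1) = 0.5908; S(2,+0) = 0.8800; S(2,+1) = 1.3107; S(2,+2) = 1.9521
Terminal payoffs V(N, j) = max(K - S_T, 0):
  V(2,-2) = 0.573301; V(2,-1) = 0.379157; V(2,+0) = 0.090000; V(2,+1) = 0.000000; V(2,+2) = 0.000000
Backward induction: V(k, j) = exp(-r*dt) * [p_u * V(k+1, j+1) + p_m * V(k+1, j) + p_d * V(k+1, j-1)]
  V(1,-1) = exp(-r*dt) * [p_u*0.090000 + p_m*0.379157 + p_d*0.573301] = 0.347683
  V(1,+0) = exp(-r*dt) * [p_u*0.000000 + p_m*0.090000 + p_d*0.379157] = 0.116178
  V(1,+1) = exp(-r*dt) * [p_u*0.000000 + p_m*0.000000 + p_d*0.090000] = 0.013797
  V(0,+0) = exp(-r*dt) * [p_u*0.013797 + p_m*0.116178 + p_d*0.347683] = 0.130573

Answer: Price = V(0,0) = 0.1306


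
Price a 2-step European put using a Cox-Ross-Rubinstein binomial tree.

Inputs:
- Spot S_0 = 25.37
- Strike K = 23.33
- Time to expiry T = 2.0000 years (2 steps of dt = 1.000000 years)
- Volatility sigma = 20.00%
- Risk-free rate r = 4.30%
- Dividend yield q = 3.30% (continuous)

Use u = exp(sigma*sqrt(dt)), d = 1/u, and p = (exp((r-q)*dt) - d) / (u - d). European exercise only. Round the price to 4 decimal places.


Answer: Price = V(0,0) = 1.5987

Derivation:
dt = T/N = 1.000000
u = exp(sigma*sqrt(dt)) = 1.221403; d = 1/u = 0.818731
p = (exp((r-q)*dt) - d) / (u - d) = 0.475125
Discount per step: exp(-r*dt) = 0.957911
Stock lattice S(k, i) with i counting down-moves:
  k=0: S(0,0) = 25.3700
  k=1: S(1,0) = 30.9870; S(1,1) = 20.7712
  k=2: S(2,0) = 37.8476; S(2,1) = 25.3700; S(2,2) = 17.0060
Terminal payoffs V(N, i) = max(K - S_T, 0):
  V(2,0) = 0.000000; V(2,1) = 0.000000; V(2,2) = 6.323980
Backward induction: V(k, i) = exp(-r*dt) * [p * V(k+1, i) + (1-p) * V(k+1, i+1)].
  V(1,0) = exp(-r*dt) * [p*0.000000 + (1-p)*0.000000] = 0.000000
  V(1,1) = exp(-r*dt) * [p*0.000000 + (1-p)*6.323980] = 3.179596
  V(0,0) = exp(-r*dt) * [p*0.000000 + (1-p)*3.179596] = 1.598650


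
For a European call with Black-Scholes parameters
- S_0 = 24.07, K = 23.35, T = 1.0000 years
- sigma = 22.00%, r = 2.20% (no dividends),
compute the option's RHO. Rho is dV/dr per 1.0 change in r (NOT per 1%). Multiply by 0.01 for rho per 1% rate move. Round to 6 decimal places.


Answer: Rho = 12.584571

Derivation:
d1 = 0.3480421258; d2 = 0.1280421258
phi(d1) = 0.3754968510; exp(-qT) = 1.0000000000; exp(-rT) = 0.9782402351
N(d2) = 0.5509421821
Rho = K*T*exp(-rT)*N(d2) = 23.3500 * 1.0000 * 0.9782402351 * 0.5509421821 = 12.584571


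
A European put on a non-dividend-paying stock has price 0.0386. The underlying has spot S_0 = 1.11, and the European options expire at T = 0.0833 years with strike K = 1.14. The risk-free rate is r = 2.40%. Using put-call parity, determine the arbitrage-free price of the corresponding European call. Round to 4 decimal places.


Put-call parity: C - P = S_0 * exp(-qT) - K * exp(-rT).
S_0 * exp(-qT) = 1.1100 * 1.00000000 = 1.11000000
K * exp(-rT) = 1.1400 * 0.99800280 = 1.13772319
C = P + S*exp(-qT) - K*exp(-rT)
C = 0.0386 + 1.11000000 - 1.13772319 = 0.0109

Answer: Call price = 0.0109


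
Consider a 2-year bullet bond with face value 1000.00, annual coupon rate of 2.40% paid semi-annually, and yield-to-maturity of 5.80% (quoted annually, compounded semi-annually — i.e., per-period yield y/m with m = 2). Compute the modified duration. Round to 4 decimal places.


Answer: Modified duration = 1.9080

Derivation:
Coupon per period c = face * coupon_rate / m = 12.000000
Periods per year m = 2; per-period yield y/m = 0.029000
Number of cashflows N = 4
Cashflows (t years, CF_t, discount factor 1/(1+y/m)^(m*t), PV):
  t = 0.5000: CF_t = 12.000000, DF = 0.971817, PV = 11.661808
  t = 1.0000: CF_t = 12.000000, DF = 0.944429, PV = 11.333146
  t = 1.5000: CF_t = 12.000000, DF = 0.917812, PV = 11.013748
  t = 2.0000: CF_t = 1012.000000, DF = 0.891946, PV = 902.649225
Price P = sum_t PV_t = 936.657926
First compute Macaulay numerator sum_t t * PV_t:
  t * PV_t at t = 0.5000: 5.830904
  t * PV_t at t = 1.0000: 11.333146
  t * PV_t at t = 1.5000: 16.520621
  t * PV_t at t = 2.0000: 1805.298449
Macaulay duration D = 1838.983121 / 936.657926 = 1.963345
Modified duration = D / (1 + y/m) = 1.963345 / (1 + 0.029000) = 1.908013


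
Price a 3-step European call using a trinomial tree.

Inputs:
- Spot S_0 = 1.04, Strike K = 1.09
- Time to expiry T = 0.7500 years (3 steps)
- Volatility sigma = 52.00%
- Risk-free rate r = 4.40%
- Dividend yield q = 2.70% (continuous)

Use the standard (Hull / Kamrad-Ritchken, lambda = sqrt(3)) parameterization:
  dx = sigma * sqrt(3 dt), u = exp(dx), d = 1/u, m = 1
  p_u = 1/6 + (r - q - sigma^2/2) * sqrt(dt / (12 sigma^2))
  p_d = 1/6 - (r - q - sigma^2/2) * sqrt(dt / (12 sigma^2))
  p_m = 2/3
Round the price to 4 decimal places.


dt = T/N = 0.250000; dx = sigma*sqrt(3*dt) = 0.450333
u = exp(dx) = 1.568835; d = 1/u = 0.637416
p_u = 0.133858, p_m = 0.666667, p_d = 0.199476
Discount per step: exp(-r*dt) = 0.989060
Stock lattice S(k, j) with j the centered position index:
  k=0: S(0,+0) = 1.0400
  k=1: S(1,-1) = 0.6629; S(1,+0) = 1.0400; S(1,+1) = 1.6316
  k=2: S(2,-2) = 0.4226; S(2,-1) = 0.6629; S(2,+0) = 1.0400; S(2,+1) = 1.6316; S(2,+2) = 2.5597
  k=3: S(3,-3) = 0.2693; S(3,-2) = 0.4226; S(3,-1) = 0.6629; S(3,+0) = 1.0400; S(3,+1) = 1.6316; S(3,+2) = 2.5597; S(3,+3) = 4.0157
Terminal payoffs V(N, j) = max(S_T - K, 0):
  V(3,-3) = 0.000000; V(3,-2) = 0.000000; V(3,-1) = 0.000000; V(3,+0) = 0.000000; V(3,+1) = 0.541588; V(3,+2) = 1.469692; V(3,+3) = 2.925735
Backward induction: V(k, j) = exp(-r*dt) * [p_u * V(k+1, j+1) + p_m * V(k+1, j) + p_d * V(k+1, j-1)]
  V(2,-2) = exp(-r*dt) * [p_u*0.000000 + p_m*0.000000 + p_d*0.000000] = 0.000000
  V(2,-1) = exp(-r*dt) * [p_u*0.000000 + p_m*0.000000 + p_d*0.000000] = 0.000000
  V(2,+0) = exp(-r*dt) * [p_u*0.541588 + p_m*0.000000 + p_d*0.000000] = 0.071703
  V(2,+1) = exp(-r*dt) * [p_u*1.469692 + p_m*0.541588 + p_d*0.000000] = 0.551686
  V(2,+2) = exp(-r*dt) * [p_u*2.925735 + p_m*1.469692 + p_d*0.541588] = 1.463276
  V(1,-1) = exp(-r*dt) * [p_u*0.071703 + p_m*0.000000 + p_d*0.000000] = 0.009493
  V(1,+0) = exp(-r*dt) * [p_u*0.551686 + p_m*0.071703 + p_d*0.000000] = 0.120318
  V(1,+1) = exp(-r*dt) * [p_u*1.463276 + p_m*0.551686 + p_d*0.071703] = 0.571642
  V(0,+0) = exp(-r*dt) * [p_u*0.571642 + p_m*0.120318 + p_d*0.009493] = 0.156889

Answer: Price = V(0,0) = 0.1569


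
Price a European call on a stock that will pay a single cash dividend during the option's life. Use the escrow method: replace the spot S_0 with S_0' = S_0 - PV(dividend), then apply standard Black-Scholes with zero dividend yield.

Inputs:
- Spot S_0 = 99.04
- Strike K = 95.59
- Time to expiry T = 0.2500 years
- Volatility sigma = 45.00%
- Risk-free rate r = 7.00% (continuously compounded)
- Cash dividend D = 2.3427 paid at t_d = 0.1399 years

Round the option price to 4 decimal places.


Answer: Price = 10.0046

Derivation:
PV(D) = D * exp(-r * t_d) = 2.3427 * 0.99025480 = 2.31986991
S_0' = S_0 - PV(D) = 99.0400 - 2.31986991 = 96.72013009
d1 = (ln(S_0'/K) + (r + sigma^2/2)*T) / (sigma*sqrt(T)) = 0.24251484
d2 = d1 - sigma*sqrt(T) = 0.01751484
exp(-rT) = 0.98265224
N(d1) = 0.59580937; N(d2) = 0.50698705
C = S_0' * N(d1) - K * exp(-rT) * N(d2) = 96.72013009 * 0.59580937 - 95.5900 * 0.98265224 * 0.50698705 = 10.0046


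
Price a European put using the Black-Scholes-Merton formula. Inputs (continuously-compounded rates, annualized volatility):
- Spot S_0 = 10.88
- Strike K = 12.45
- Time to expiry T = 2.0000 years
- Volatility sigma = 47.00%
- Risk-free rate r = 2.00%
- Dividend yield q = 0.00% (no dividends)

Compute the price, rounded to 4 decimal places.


Answer: Price = 3.5436

Derivation:
d1 = (ln(S/K) + (r - q + 0.5*sigma^2) * T) / (sigma * sqrt(T)) = 0.18972370
d2 = d1 - sigma * sqrt(T) = -0.47495668
exp(-rT) = 0.96078944; exp(-qT) = 1.00000000
P = K * exp(-rT) * N(-d2) - S_0 * exp(-qT) * N(-d1)
N(-d1) = 0.42476282; N(-d2) = 0.68259107
P = 12.4500 * 0.96078944 * 0.68259107 - 10.8800 * 1.00000000 * 0.42476282 = 3.5436


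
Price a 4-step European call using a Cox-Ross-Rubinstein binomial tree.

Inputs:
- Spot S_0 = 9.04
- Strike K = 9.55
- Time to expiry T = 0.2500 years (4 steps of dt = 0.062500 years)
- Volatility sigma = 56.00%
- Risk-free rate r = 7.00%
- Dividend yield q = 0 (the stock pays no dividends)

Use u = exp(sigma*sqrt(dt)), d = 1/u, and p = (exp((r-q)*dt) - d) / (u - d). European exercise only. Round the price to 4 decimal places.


dt = T/N = 0.062500
u = exp(sigma*sqrt(dt)) = 1.150274; d = 1/u = 0.869358
p = (exp((r-q)*dt) - d) / (u - d) = 0.480665
Discount per step: exp(-r*dt) = 0.995635
Stock lattice S(k, i) with i counting down-moves:
  k=0: S(0,0) = 9.0400
  k=1: S(1,0) = 10.3985; S(1,1) = 7.8590
  k=2: S(2,0) = 11.9611; S(2,1) = 9.0400; S(2,2) = 6.8323
  k=3: S(3,0) = 13.7585; S(3,1) = 10.3985; S(3,2) = 7.8590; S(3,3) = 5.9397
  k=4: S(4,0) = 15.8261; S(4,1) = 11.9611; S(4,2) = 9.0400; S(4,3) = 6.8323; S(4,4) = 5.1637
Terminal payoffs V(N, i) = max(S_T - K, 0):
  V(4,0) = 6.276079; V(4,1) = 2.411094; V(4,2) = 0.000000; V(4,3) = 0.000000; V(4,4) = 0.000000
Backward induction: V(k, i) = exp(-r*dt) * [p * V(k+1, i) + (1-p) * V(k+1, i+1)].
  V(3,0) = exp(-r*dt) * [p*6.276079 + (1-p)*2.411094] = 4.250222
  V(3,1) = exp(-r*dt) * [p*2.411094 + (1-p)*0.000000] = 1.153870
  V(3,2) = exp(-r*dt) * [p*0.000000 + (1-p)*0.000000] = 0.000000
  V(3,3) = exp(-r*dt) * [p*0.000000 + (1-p)*0.000000] = 0.000000
  V(2,0) = exp(-r*dt) * [p*4.250222 + (1-p)*1.153870] = 2.630645
  V(2,1) = exp(-r*dt) * [p*1.153870 + (1-p)*0.000000] = 0.552204
  V(2,2) = exp(-r*dt) * [p*0.000000 + (1-p)*0.000000] = 0.000000
  V(1,0) = exp(-r*dt) * [p*2.630645 + (1-p)*0.552204] = 1.544466
  V(1,1) = exp(-r*dt) * [p*0.552204 + (1-p)*0.000000] = 0.264266
  V(0,0) = exp(-r*dt) * [p*1.544466 + (1-p)*0.264266] = 0.875774

Answer: Price = V(0,0) = 0.8758


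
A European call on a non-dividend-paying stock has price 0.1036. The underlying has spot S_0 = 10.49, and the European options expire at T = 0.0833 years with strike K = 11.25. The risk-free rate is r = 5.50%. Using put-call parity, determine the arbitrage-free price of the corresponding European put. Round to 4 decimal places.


Put-call parity: C - P = S_0 * exp(-qT) - K * exp(-rT).
S_0 * exp(-qT) = 10.4900 * 1.00000000 = 10.49000000
K * exp(-rT) = 11.2500 * 0.99542898 = 11.19857601
P = C - S*exp(-qT) + K*exp(-rT)
P = 0.1036 - 10.49000000 + 11.19857601 = 0.8122

Answer: Put price = 0.8122


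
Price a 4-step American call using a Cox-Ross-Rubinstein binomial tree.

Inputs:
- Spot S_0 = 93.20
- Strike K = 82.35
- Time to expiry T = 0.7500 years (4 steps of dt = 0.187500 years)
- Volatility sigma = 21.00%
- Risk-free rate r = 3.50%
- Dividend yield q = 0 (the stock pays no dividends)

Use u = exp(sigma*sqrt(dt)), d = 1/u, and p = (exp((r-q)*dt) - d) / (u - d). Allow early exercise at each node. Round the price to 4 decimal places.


Answer: Price = V(0,0) = 15.0138

Derivation:
dt = T/N = 0.187500
u = exp(sigma*sqrt(dt)) = 1.095195; d = 1/u = 0.913079
p = (exp((r-q)*dt) - d) / (u - d) = 0.513436
Discount per step: exp(-r*dt) = 0.993459
Stock lattice S(k, i) with i counting down-moves:
  k=0: S(0,0) = 93.2000
  k=1: S(1,0) = 102.0722; S(1,1) = 85.0990
  k=2: S(2,0) = 111.7890; S(2,1) = 93.2000; S(2,2) = 77.7021
  k=3: S(3,0) = 122.4308; S(3,1) = 102.0722; S(3,2) = 85.0990; S(3,3) = 70.9482
  k=4: S(4,0) = 134.0856; S(4,1) = 111.7890; S(4,2) = 93.2000; S(4,3) = 77.7021; S(4,4) = 64.7813
Terminal payoffs V(N, i) = max(S_T - K, 0):
  V(4,0) = 51.735599; V(4,1) = 29.438988; V(4,2) = 10.850000; V(4,3) = 0.000000; V(4,4) = 0.000000
Backward induction: V(k, i) = exp(-r*dt) * [p * V(k+1, i) + (1-p) * V(k+1, i+1)]; then take max(V_cont, immediate exercise) for American.
  V(3,0) = exp(-r*dt) * [p*51.735599 + (1-p)*29.438988] = 40.619422; exercise = 40.080770; V(3,0) = max -> 40.619422
  V(3,1) = exp(-r*dt) * [p*29.438988 + (1-p)*10.850000] = 20.260851; exercise = 19.722198; V(3,1) = max -> 20.260851
  V(3,2) = exp(-r*dt) * [p*10.850000 + (1-p)*0.000000] = 5.534339; exercise = 2.748980; V(3,2) = max -> 5.534339
  V(3,3) = exp(-r*dt) * [p*0.000000 + (1-p)*0.000000] = 0.000000; exercise = 0.000000; V(3,3) = max -> 0.000000
  V(2,0) = exp(-r*dt) * [p*40.619422 + (1-p)*20.260851] = 30.512769; exercise = 29.438988; V(2,0) = max -> 30.512769
  V(2,1) = exp(-r*dt) * [p*20.260851 + (1-p)*5.534339] = 13.009798; exercise = 10.850000; V(2,1) = max -> 13.009798
  V(2,2) = exp(-r*dt) * [p*5.534339 + (1-p)*0.000000] = 2.822941; exercise = 0.000000; V(2,2) = max -> 2.822941
  V(1,0) = exp(-r*dt) * [p*30.512769 + (1-p)*13.009798] = 21.852569; exercise = 19.722198; V(1,0) = max -> 21.852569
  V(1,1) = exp(-r*dt) * [p*13.009798 + (1-p)*2.822941] = 8.000561; exercise = 2.748980; V(1,1) = max -> 8.000561
  V(0,0) = exp(-r*dt) * [p*21.852569 + (1-p)*8.000561] = 15.013824; exercise = 10.850000; V(0,0) = max -> 15.013824


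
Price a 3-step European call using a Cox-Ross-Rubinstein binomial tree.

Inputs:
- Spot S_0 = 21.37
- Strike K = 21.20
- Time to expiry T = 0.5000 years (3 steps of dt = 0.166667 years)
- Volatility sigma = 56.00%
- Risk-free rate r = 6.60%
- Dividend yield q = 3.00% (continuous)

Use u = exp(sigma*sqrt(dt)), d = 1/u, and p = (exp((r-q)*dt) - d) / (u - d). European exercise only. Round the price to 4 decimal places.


Answer: Price = V(0,0) = 3.8082

Derivation:
dt = T/N = 0.166667
u = exp(sigma*sqrt(dt)) = 1.256863; d = 1/u = 0.795632
p = (exp((r-q)*dt) - d) / (u - d) = 0.456141
Discount per step: exp(-r*dt) = 0.989060
Stock lattice S(k, i) with i counting down-moves:
  k=0: S(0,0) = 21.3700
  k=1: S(1,0) = 26.8592; S(1,1) = 17.0026
  k=2: S(2,0) = 33.7583; S(2,1) = 21.3700; S(2,2) = 13.5278
  k=3: S(3,0) = 42.4296; S(3,1) = 26.8592; S(3,2) = 17.0026; S(3,3) = 10.7632
Terminal payoffs V(N, i) = max(S_T - K, 0):
  V(3,0) = 21.229556; V(3,1) = 5.659165; V(3,2) = 0.000000; V(3,3) = 0.000000
Backward induction: V(k, i) = exp(-r*dt) * [p * V(k+1, i) + (1-p) * V(k+1, i+1)].
  V(2,0) = exp(-r*dt) * [p*21.229556 + (1-p)*5.659165] = 12.621847
  V(2,1) = exp(-r*dt) * [p*5.659165 + (1-p)*0.000000] = 2.553136
  V(2,2) = exp(-r*dt) * [p*0.000000 + (1-p)*0.000000] = 0.000000
  V(1,0) = exp(-r*dt) * [p*12.621847 + (1-p)*2.553136] = 7.067710
  V(1,1) = exp(-r*dt) * [p*2.553136 + (1-p)*0.000000] = 1.151849
  V(0,0) = exp(-r*dt) * [p*7.067710 + (1-p)*1.151849] = 3.808192


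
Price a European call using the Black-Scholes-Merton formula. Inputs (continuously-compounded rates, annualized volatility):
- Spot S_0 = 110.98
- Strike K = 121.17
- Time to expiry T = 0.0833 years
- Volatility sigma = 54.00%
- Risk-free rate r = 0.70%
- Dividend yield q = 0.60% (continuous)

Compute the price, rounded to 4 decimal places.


Answer: Price = 3.2286

Derivation:
d1 = (ln(S/K) + (r - q + 0.5*sigma^2) * T) / (sigma * sqrt(T)) = -0.48517438
d2 = d1 - sigma * sqrt(T) = -0.64102777
exp(-rT) = 0.99941707; exp(-qT) = 0.99950032
C = S_0 * exp(-qT) * N(d1) - K * exp(-rT) * N(d2)
N(d1) = 0.31377633; N(d2) = 0.26075232
C = 110.9800 * 0.99950032 * 0.31377633 - 121.1700 * 0.99941707 * 0.26075232 = 3.2286


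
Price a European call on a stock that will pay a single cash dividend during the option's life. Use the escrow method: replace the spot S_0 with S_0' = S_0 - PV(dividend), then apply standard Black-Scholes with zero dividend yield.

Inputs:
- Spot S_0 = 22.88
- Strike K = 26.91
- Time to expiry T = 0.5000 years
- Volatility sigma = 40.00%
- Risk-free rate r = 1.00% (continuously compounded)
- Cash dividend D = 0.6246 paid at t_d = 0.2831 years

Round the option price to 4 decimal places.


PV(D) = D * exp(-r * t_d) = 0.6246 * 0.99717300 = 0.62283426
S_0' = S_0 - PV(D) = 22.8800 - 0.62283426 = 22.25716574
d1 = (ln(S_0'/K) + (r + sigma^2/2)*T) / (sigma*sqrt(T)) = -0.51206535
d2 = d1 - sigma*sqrt(T) = -0.79490806
exp(-rT) = 0.99501248
N(d1) = 0.30430264; N(d2) = 0.21333349
C = S_0' * N(d1) - K * exp(-rT) * N(d2) = 22.25716574 * 0.30430264 - 26.9100 * 0.99501248 * 0.21333349 = 1.0607

Answer: Price = 1.0607


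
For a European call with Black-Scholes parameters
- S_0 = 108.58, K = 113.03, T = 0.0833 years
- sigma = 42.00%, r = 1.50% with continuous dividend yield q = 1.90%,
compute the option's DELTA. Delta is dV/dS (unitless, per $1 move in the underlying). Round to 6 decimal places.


Answer: Delta = 0.391618

Derivation:
d1 = -0.2734892897; d2 = -0.3947085951
phi(d1) = 0.3842980987; exp(-qT) = 0.9984185518; exp(-rT) = 0.9987512803
N(d1) = 0.3922385621
Delta = exp(-qT) * N(d1) = 0.9984185518 * 0.3922385621 = 0.391618


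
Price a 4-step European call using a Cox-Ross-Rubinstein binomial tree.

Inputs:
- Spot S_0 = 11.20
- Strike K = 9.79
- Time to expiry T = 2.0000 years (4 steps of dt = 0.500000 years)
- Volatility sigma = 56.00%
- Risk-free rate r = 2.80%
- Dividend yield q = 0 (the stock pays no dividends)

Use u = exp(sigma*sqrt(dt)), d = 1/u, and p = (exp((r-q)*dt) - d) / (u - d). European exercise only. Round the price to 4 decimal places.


dt = T/N = 0.500000
u = exp(sigma*sqrt(dt)) = 1.485839; d = 1/u = 0.673020
p = (exp((r-q)*dt) - d) / (u - d) = 0.419624
Discount per step: exp(-r*dt) = 0.986098
Stock lattice S(k, i) with i counting down-moves:
  k=0: S(0,0) = 11.2000
  k=1: S(1,0) = 16.6414; S(1,1) = 7.5378
  k=2: S(2,0) = 24.7264; S(2,1) = 11.2000; S(2,2) = 5.0731
  k=3: S(3,0) = 36.7395; S(3,1) = 16.6414; S(3,2) = 7.5378; S(3,3) = 3.4143
  k=4: S(4,0) = 54.5890; S(4,1) = 24.7264; S(4,2) = 11.2000; S(4,3) = 5.0731; S(4,4) = 2.2979
Terminal payoffs V(N, i) = max(S_T - K, 0):
  V(4,0) = 44.799031; V(4,1) = 14.936446; V(4,2) = 1.410000; V(4,3) = 0.000000; V(4,4) = 0.000000
Backward induction: V(k, i) = exp(-r*dt) * [p * V(k+1, i) + (1-p) * V(k+1, i+1)].
  V(3,0) = exp(-r*dt) * [p*44.799031 + (1-p)*14.936446] = 27.085631
  V(3,1) = exp(-r*dt) * [p*14.936446 + (1-p)*1.410000] = 6.987505
  V(3,2) = exp(-r*dt) * [p*1.410000 + (1-p)*0.000000] = 0.583444
  V(3,3) = exp(-r*dt) * [p*0.000000 + (1-p)*0.000000] = 0.000000
  V(2,0) = exp(-r*dt) * [p*27.085631 + (1-p)*6.987505] = 15.206764
  V(2,1) = exp(-r*dt) * [p*6.987505 + (1-p)*0.583444] = 3.225269
  V(2,2) = exp(-r*dt) * [p*0.583444 + (1-p)*0.000000] = 0.241423
  V(1,0) = exp(-r*dt) * [p*15.206764 + (1-p)*3.225269] = 8.138252
  V(1,1) = exp(-r*dt) * [p*3.225269 + (1-p)*0.241423] = 1.472752
  V(0,0) = exp(-r*dt) * [p*8.138252 + (1-p)*1.472752] = 4.210394

Answer: Price = V(0,0) = 4.2104


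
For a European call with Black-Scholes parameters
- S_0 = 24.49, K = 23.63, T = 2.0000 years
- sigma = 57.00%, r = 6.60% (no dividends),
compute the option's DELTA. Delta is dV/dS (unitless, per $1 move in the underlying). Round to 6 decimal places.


Answer: Delta = 0.729449

Derivation:
d1 = 0.6111483962; d2 = -0.1949533344
phi(d1) = 0.3309825201; exp(-qT) = 1.0000000000; exp(-rT) = 0.8763409951
N(d1) = 0.7294493286
Delta = exp(-qT) * N(d1) = 1.0000000000 * 0.7294493286 = 0.729449


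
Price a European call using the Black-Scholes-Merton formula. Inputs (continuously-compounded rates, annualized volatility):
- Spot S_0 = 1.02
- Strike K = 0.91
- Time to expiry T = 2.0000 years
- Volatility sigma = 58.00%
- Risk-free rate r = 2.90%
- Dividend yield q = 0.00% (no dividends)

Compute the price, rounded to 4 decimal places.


Answer: Price = 0.3858

Derivation:
d1 = (ln(S/K) + (r - q + 0.5*sigma^2) * T) / (sigma * sqrt(T)) = 0.61995381
d2 = d1 - sigma * sqrt(T) = -0.20029006
exp(-rT) = 0.94364995; exp(-qT) = 1.00000000
C = S_0 * exp(-qT) * N(d1) - K * exp(-rT) * N(d2)
N(d1) = 0.73235590; N(d2) = 0.42062687
C = 1.0200 * 1.00000000 * 0.73235590 - 0.9100 * 0.94364995 * 0.42062687 = 0.3858


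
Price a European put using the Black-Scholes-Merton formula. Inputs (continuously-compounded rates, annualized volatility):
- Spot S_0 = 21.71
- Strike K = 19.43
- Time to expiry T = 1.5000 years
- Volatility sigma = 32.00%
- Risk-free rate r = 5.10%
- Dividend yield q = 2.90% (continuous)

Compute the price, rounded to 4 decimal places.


Answer: Price = 1.8174

Derivation:
d1 = (ln(S/K) + (r - q + 0.5*sigma^2) * T) / (sigma * sqrt(T)) = 0.56326711
d2 = d1 - sigma * sqrt(T) = 0.17134875
exp(-rT) = 0.92635291; exp(-qT) = 0.95743255
P = K * exp(-rT) * N(-d2) - S_0 * exp(-qT) * N(-d1)
N(-d1) = 0.28662651; N(-d2) = 0.43197478
P = 19.4300 * 0.92635291 * 0.43197478 - 21.7100 * 0.95743255 * 0.28662651 = 1.8174


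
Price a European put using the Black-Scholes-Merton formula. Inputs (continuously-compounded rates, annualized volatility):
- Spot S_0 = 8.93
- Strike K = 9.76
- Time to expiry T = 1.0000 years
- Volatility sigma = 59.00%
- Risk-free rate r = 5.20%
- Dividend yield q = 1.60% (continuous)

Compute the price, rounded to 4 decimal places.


d1 = (ln(S/K) + (r - q + 0.5*sigma^2) * T) / (sigma * sqrt(T)) = 0.20537965
d2 = d1 - sigma * sqrt(T) = -0.38462035
exp(-rT) = 0.94932887; exp(-qT) = 0.98412732
P = K * exp(-rT) * N(-d2) - S_0 * exp(-qT) * N(-d1)
N(-d1) = 0.41863776; N(-d2) = 0.64974064
P = 9.7600 * 0.94932887 * 0.64974064 - 8.9300 * 0.98412732 * 0.41863776 = 2.3410

Answer: Price = 2.3410


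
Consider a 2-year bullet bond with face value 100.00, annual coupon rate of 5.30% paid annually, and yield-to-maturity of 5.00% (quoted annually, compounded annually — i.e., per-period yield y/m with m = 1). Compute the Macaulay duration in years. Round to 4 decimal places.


Coupon per period c = face * coupon_rate / m = 5.300000
Periods per year m = 1; per-period yield y/m = 0.050000
Number of cashflows N = 2
Cashflows (t years, CF_t, discount factor 1/(1+y/m)^(m*t), PV):
  t = 1.0000: CF_t = 5.300000, DF = 0.952381, PV = 5.047619
  t = 2.0000: CF_t = 105.300000, DF = 0.907029, PV = 95.510204
Price P = sum_t PV_t = 100.557823
Macaulay numerator sum_t t * PV_t:
  t * PV_t at t = 1.0000: 5.047619
  t * PV_t at t = 2.0000: 191.020408
Macaulay duration D = (sum_t t * PV_t) / P = 196.068027 / 100.557823 = 1.949804

Answer: Macaulay duration = 1.9498 years


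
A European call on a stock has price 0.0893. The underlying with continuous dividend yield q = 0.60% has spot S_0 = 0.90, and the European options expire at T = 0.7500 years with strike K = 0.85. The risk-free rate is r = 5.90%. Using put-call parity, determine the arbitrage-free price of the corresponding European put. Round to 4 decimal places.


Answer: Put price = 0.0065

Derivation:
Put-call parity: C - P = S_0 * exp(-qT) - K * exp(-rT).
S_0 * exp(-qT) = 0.9000 * 0.99551011 = 0.89595910
K * exp(-rT) = 0.8500 * 0.95671475 = 0.81320754
P = C - S*exp(-qT) + K*exp(-rT)
P = 0.0893 - 0.89595910 + 0.81320754 = 0.0065


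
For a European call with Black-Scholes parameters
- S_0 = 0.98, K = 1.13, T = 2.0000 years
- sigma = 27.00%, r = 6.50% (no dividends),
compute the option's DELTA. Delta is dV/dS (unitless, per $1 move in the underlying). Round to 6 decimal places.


d1 = 0.1583910284; d2 = -0.2234466334
phi(d1) = 0.3939692603; exp(-qT) = 1.0000000000; exp(-rT) = 0.8780954309
N(d1) = 0.5629256586
Delta = exp(-qT) * N(d1) = 1.0000000000 * 0.5629256586 = 0.562926

Answer: Delta = 0.562926


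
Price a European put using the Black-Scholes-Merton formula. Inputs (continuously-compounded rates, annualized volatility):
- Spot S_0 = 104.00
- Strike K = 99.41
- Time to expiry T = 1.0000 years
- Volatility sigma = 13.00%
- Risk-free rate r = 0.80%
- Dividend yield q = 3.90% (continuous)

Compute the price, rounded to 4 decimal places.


d1 = (ln(S/K) + (r - q + 0.5*sigma^2) * T) / (sigma * sqrt(T)) = 0.17375528
d2 = d1 - sigma * sqrt(T) = 0.04375528
exp(-rT) = 0.99203191; exp(-qT) = 0.96175071
P = K * exp(-rT) * N(-d2) - S_0 * exp(-qT) * N(-d1)
N(-d1) = 0.43102889; N(-d2) = 0.48254974
P = 99.4100 * 0.99203191 * 0.48254974 - 104.0000 * 0.96175071 * 0.43102889 = 4.4756

Answer: Price = 4.4756


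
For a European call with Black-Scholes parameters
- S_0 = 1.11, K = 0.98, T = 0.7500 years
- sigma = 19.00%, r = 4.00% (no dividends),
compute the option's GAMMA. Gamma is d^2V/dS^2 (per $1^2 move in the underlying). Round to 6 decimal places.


Answer: Gamma = 1.296195

Derivation:
d1 = 1.0216074610; d2 = 0.8570626343
phi(d1) = 0.2367431608; exp(-qT) = 1.0000000000; exp(-rT) = 0.9704455335
Gamma = exp(-qT) * phi(d1) / (S * sigma * sqrt(T)) = 1.0000000000 * 0.2367431608 / (1.1100 * 0.1900 * 0.8660254038) = 1.296195


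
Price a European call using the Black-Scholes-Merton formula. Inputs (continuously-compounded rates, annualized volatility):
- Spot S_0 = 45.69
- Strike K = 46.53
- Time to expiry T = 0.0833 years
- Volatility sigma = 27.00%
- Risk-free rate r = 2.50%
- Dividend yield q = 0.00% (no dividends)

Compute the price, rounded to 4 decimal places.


Answer: Price = 1.0906

Derivation:
d1 = (ln(S/K) + (r - q + 0.5*sigma^2) * T) / (sigma * sqrt(T)) = -0.16809419
d2 = d1 - sigma * sqrt(T) = -0.24602089
exp(-rT) = 0.99791967; exp(-qT) = 1.00000000
C = S_0 * exp(-qT) * N(d1) - K * exp(-rT) * N(d2)
N(d1) = 0.43325459; N(d2) = 0.40283303
C = 45.6900 * 1.00000000 * 0.43325459 - 46.5300 * 0.99791967 * 0.40283303 = 1.0906


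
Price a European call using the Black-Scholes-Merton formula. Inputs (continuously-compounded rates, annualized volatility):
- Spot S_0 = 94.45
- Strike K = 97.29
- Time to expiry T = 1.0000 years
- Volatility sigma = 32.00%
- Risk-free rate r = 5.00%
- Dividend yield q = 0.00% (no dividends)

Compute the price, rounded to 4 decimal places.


d1 = (ln(S/K) + (r - q + 0.5*sigma^2) * T) / (sigma * sqrt(T)) = 0.22366995
d2 = d1 - sigma * sqrt(T) = -0.09633005
exp(-rT) = 0.95122942; exp(-qT) = 1.00000000
C = S_0 * exp(-qT) * N(d1) - K * exp(-rT) * N(d2)
N(d1) = 0.58849294; N(d2) = 0.46162922
C = 94.4500 * 1.00000000 * 0.58849294 - 97.2900 * 0.95122942 * 0.46162922 = 12.8616

Answer: Price = 12.8616


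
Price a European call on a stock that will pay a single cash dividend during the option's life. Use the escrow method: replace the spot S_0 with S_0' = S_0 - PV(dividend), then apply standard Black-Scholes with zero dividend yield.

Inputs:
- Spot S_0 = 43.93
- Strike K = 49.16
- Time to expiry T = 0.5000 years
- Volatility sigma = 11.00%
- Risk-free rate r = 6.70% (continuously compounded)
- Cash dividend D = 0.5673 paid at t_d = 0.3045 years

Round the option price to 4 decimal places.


PV(D) = D * exp(-r * t_d) = 0.5673 * 0.97980520 = 0.55584349
S_0' = S_0 - PV(D) = 43.9300 - 0.55584349 = 43.37415651
d1 = (ln(S_0'/K) + (r + sigma^2/2)*T) / (sigma*sqrt(T)) = -1.14026102
d2 = d1 - sigma*sqrt(T) = -1.21804277
exp(-rT) = 0.96705491
N(d1) = 0.12708879; N(d2) = 0.11160386
C = S_0' * N(d1) - K * exp(-rT) * N(d2) = 43.37415651 * 0.12708879 - 49.1600 * 0.96705491 * 0.11160386 = 0.2067

Answer: Price = 0.2067


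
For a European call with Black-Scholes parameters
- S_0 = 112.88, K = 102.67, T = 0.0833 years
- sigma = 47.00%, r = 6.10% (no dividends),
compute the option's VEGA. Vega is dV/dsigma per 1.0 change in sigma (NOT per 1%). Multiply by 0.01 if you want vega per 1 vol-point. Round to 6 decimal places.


d1 = 0.8041798042; d2 = 0.6685296291
phi(d1) = 0.2887219652; exp(-qT) = 1.0000000000; exp(-rT) = 0.9949315880
Vega = S * exp(-qT) * phi(d1) * sqrt(T) = 112.8800 * 1.0000000000 * 0.2887219652 * 0.2886173938 = 9.406311

Answer: Vega = 9.406311


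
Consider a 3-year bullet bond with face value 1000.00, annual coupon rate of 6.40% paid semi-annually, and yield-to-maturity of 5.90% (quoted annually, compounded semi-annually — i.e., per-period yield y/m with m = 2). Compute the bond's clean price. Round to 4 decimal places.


Answer: Price = 1013.5655

Derivation:
Coupon per period c = face * coupon_rate / m = 32.000000
Periods per year m = 2; per-period yield y/m = 0.029500
Number of cashflows N = 6
Cashflows (t years, CF_t, discount factor 1/(1+y/m)^(m*t), PV):
  t = 0.5000: CF_t = 32.000000, DF = 0.971345, PV = 31.083050
  t = 1.0000: CF_t = 32.000000, DF = 0.943512, PV = 30.192375
  t = 1.5000: CF_t = 32.000000, DF = 0.916476, PV = 29.327222
  t = 2.0000: CF_t = 32.000000, DF = 0.890214, PV = 28.486860
  t = 2.5000: CF_t = 32.000000, DF = 0.864706, PV = 27.670578
  t = 3.0000: CF_t = 1032.000000, DF = 0.839928, PV = 866.805367
Price P = sum_t PV_t = 1013.565451


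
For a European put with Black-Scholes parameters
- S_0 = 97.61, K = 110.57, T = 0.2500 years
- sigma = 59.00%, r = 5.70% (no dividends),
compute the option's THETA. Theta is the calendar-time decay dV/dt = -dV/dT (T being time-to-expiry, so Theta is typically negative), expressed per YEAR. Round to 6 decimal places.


Answer: Theta = -18.047974

Derivation:
d1 = -0.2268012114; d2 = -0.5218012114
phi(d1) = 0.3888125501; exp(-qT) = 1.0000000000; exp(-rT) = 0.9858510507
Theta = -S*exp(-qT)*phi(d1)*sigma/(2*sqrt(T)) + r*K*exp(-rT)*N(-d2) - q*S*exp(-qT)*N(-d1)
N(-d1) = 0.5897108392; N(-d2) = 0.6990956269; sqrt(T) = 0.5000000000
Term 1 = -97.6100 * 1.0000000000 * 0.3888125501 * 0.5900 / (2 * 0.5000000000) = -22.3916758790
Term 2 = 0.0570 * 110.5700 * 0.9858510507 * 0.6990956269 = 4.3437023158
Term 3 = 0 (no dividend yield, q = 0)
Theta = -22.3916758790 + (4.3437023158) + (0.0000000000) = -18.047974


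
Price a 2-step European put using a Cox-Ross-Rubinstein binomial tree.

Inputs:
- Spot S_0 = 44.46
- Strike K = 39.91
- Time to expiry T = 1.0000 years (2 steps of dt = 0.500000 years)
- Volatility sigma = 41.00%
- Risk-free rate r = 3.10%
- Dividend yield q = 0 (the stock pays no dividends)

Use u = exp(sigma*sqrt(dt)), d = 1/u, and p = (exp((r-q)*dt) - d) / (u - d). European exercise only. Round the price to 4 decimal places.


dt = T/N = 0.500000
u = exp(sigma*sqrt(dt)) = 1.336312; d = 1/u = 0.748328
p = (exp((r-q)*dt) - d) / (u - d) = 0.454592
Discount per step: exp(-r*dt) = 0.984620
Stock lattice S(k, i) with i counting down-moves:
  k=0: S(0,0) = 44.4600
  k=1: S(1,0) = 59.4124; S(1,1) = 33.2707
  k=2: S(2,0) = 79.3936; S(2,1) = 44.4600; S(2,2) = 24.8974
Terminal payoffs V(N, i) = max(K - S_T, 0):
  V(2,0) = 0.000000; V(2,1) = 0.000000; V(2,2) = 15.012626
Backward induction: V(k, i) = exp(-r*dt) * [p * V(k+1, i) + (1-p) * V(k+1, i+1)].
  V(1,0) = exp(-r*dt) * [p*0.000000 + (1-p)*0.000000] = 0.000000
  V(1,1) = exp(-r*dt) * [p*0.000000 + (1-p)*15.012626] = 8.062077
  V(0,0) = exp(-r*dt) * [p*0.000000 + (1-p)*8.062077] = 4.329494

Answer: Price = V(0,0) = 4.3295


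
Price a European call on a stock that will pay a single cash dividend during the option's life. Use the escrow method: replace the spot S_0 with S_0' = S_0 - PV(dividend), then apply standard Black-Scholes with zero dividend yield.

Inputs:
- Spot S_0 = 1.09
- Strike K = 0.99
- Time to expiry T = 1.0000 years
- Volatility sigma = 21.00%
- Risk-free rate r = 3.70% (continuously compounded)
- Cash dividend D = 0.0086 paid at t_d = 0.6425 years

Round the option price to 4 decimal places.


PV(D) = D * exp(-r * t_d) = 0.0086 * 0.97650784 = 0.00839797
S_0' = S_0 - PV(D) = 1.0900 - 0.00839797 = 1.08160203
d1 = (ln(S_0'/K) + (r + sigma^2/2)*T) / (sigma*sqrt(T)) = 0.70258877
d2 = d1 - sigma*sqrt(T) = 0.49258877
exp(-rT) = 0.96367614
N(d1) = 0.75884397; N(d2) = 0.68884841
C = S_0' * N(d1) - K * exp(-rT) * N(d2) = 1.08160203 * 0.75884397 - 0.9900 * 0.96367614 * 0.68884841 = 0.1636

Answer: Price = 0.1636


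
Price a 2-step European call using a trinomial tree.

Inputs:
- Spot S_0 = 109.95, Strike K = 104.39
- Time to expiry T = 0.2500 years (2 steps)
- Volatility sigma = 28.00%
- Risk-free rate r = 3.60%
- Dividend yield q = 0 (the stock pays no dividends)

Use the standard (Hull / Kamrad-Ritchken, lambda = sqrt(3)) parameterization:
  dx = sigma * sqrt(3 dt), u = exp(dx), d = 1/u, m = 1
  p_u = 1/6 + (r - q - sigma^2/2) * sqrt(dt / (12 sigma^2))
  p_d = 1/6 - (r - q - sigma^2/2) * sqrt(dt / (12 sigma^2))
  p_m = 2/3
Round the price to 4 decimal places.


dt = T/N = 0.125000; dx = sigma*sqrt(3*dt) = 0.171464
u = exp(dx) = 1.187042; d = 1/u = 0.842430
p_u = 0.165500, p_m = 0.666667, p_d = 0.167833
Discount per step: exp(-r*dt) = 0.995510
Stock lattice S(k, j) with j the centered position index:
  k=0: S(0,+0) = 109.9500
  k=1: S(1,-1) = 92.6252; S(1,+0) = 109.9500; S(1,+1) = 130.5152
  k=2: S(2,-2) = 78.0303; S(2,-1) = 92.6252; S(2,+0) = 109.9500; S(2,+1) = 130.5152; S(2,+2) = 154.9270
Terminal payoffs V(N, j) = max(S_T - K, 0):
  V(2,-2) = 0.000000; V(2,-1) = 0.000000; V(2,+0) = 5.560000; V(2,+1) = 26.125240; V(2,+2) = 50.537038
Backward induction: V(k, j) = exp(-r*dt) * [p_u * V(k+1, j+1) + p_m * V(k+1, j) + p_d * V(k+1, j-1)]
  V(1,-1) = exp(-r*dt) * [p_u*5.560000 + p_m*0.000000 + p_d*0.000000] = 0.916050
  V(1,+0) = exp(-r*dt) * [p_u*26.125240 + p_m*5.560000 + p_d*0.000000] = 7.994345
  V(1,+1) = exp(-r*dt) * [p_u*50.537038 + p_m*26.125240 + p_d*5.560000] = 26.593928
  V(0,+0) = exp(-r*dt) * [p_u*26.593928 + p_m*7.994345 + p_d*0.916050] = 9.840227

Answer: Price = V(0,0) = 9.8402


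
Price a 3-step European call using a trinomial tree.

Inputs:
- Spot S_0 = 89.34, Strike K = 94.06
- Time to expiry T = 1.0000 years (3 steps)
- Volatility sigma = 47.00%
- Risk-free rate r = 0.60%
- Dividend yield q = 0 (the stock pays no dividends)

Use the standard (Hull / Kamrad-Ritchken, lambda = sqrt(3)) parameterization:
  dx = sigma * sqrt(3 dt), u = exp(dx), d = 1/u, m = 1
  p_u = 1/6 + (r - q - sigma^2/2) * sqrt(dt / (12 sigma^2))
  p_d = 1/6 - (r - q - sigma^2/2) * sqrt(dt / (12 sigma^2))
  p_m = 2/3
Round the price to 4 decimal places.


dt = T/N = 0.333333; dx = sigma*sqrt(3*dt) = 0.470000
u = exp(dx) = 1.599994; d = 1/u = 0.625002
p_u = 0.129628, p_m = 0.666667, p_d = 0.203706
Discount per step: exp(-r*dt) = 0.998002
Stock lattice S(k, j) with j the centered position index:
  k=0: S(0,+0) = 89.3400
  k=1: S(1,-1) = 55.8377; S(1,+0) = 89.3400; S(1,+1) = 142.9435
  k=2: S(2,-2) = 34.8987; S(2,-1) = 55.8377; S(2,+0) = 89.3400; S(2,+1) = 142.9435; S(2,+2) = 228.7087
  k=3: S(3,-3) = 21.8118; S(3,-2) = 34.8987; S(3,-1) = 55.8377; S(3,+0) = 89.3400; S(3,+1) = 142.9435; S(3,+2) = 228.7087; S(3,+3) = 365.9327
Terminal payoffs V(N, j) = max(S_T - K, 0):
  V(3,-3) = 0.000000; V(3,-2) = 0.000000; V(3,-1) = 0.000000; V(3,+0) = 0.000000; V(3,+1) = 48.883481; V(3,+2) = 134.648740; V(3,+3) = 271.872656
Backward induction: V(k, j) = exp(-r*dt) * [p_u * V(k+1, j+1) + p_m * V(k+1, j) + p_d * V(k+1, j-1)]
  V(2,-2) = exp(-r*dt) * [p_u*0.000000 + p_m*0.000000 + p_d*0.000000] = 0.000000
  V(2,-1) = exp(-r*dt) * [p_u*0.000000 + p_m*0.000000 + p_d*0.000000] = 0.000000
  V(2,+0) = exp(-r*dt) * [p_u*48.883481 + p_m*0.000000 + p_d*0.000000] = 6.323991
  V(2,+1) = exp(-r*dt) * [p_u*134.648740 + p_m*48.883481 + p_d*0.000000] = 49.943202
  V(2,+2) = exp(-r*dt) * [p_u*271.872656 + p_m*134.648740 + p_d*48.883481] = 134.696223
  V(1,-1) = exp(-r*dt) * [p_u*6.323991 + p_m*0.000000 + p_d*0.000000] = 0.818126
  V(1,+0) = exp(-r*dt) * [p_u*49.943202 + p_m*6.323991 + p_d*0.000000] = 10.668655
  V(1,+1) = exp(-r*dt) * [p_u*134.696223 + p_m*49.943202 + p_d*6.323991] = 51.940073
  V(0,+0) = exp(-r*dt) * [p_u*51.940073 + p_m*10.668655 + p_d*0.818126] = 13.983968

Answer: Price = V(0,0) = 13.9840


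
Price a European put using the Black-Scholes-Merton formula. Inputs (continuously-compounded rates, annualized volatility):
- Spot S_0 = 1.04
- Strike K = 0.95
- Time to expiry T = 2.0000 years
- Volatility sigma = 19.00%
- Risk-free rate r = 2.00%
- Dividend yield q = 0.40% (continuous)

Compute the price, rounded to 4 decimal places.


Answer: Price = 0.0550

Derivation:
d1 = (ln(S/K) + (r - q + 0.5*sigma^2) * T) / (sigma * sqrt(T)) = 0.59030021
d2 = d1 - sigma * sqrt(T) = 0.32159964
exp(-rT) = 0.96078944; exp(-qT) = 0.99203191
P = K * exp(-rT) * N(-d2) - S_0 * exp(-qT) * N(-d1)
N(-d1) = 0.27749470; N(-d2) = 0.37387801
P = 0.9500 * 0.96078944 * 0.37387801 - 1.0400 * 0.99203191 * 0.27749470 = 0.0550
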